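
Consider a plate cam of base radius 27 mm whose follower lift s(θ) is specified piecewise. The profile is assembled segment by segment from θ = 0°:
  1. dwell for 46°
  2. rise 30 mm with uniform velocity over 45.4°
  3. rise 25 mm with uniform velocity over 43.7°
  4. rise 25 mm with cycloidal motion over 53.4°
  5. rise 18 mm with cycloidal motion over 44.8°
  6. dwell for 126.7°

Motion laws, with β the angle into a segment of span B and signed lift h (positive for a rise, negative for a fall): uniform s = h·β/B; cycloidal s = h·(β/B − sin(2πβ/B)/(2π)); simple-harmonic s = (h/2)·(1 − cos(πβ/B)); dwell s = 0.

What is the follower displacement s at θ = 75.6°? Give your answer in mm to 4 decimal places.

seg 1 [0°–46°] dwell: s stays 0.0000
seg 2 [46°–91.4°] uniform, h=30: θ=75.6° here. β=29.6, B=45.4. 30·29.6/45.4 = 19.5595 → s = 19.5595

19.5595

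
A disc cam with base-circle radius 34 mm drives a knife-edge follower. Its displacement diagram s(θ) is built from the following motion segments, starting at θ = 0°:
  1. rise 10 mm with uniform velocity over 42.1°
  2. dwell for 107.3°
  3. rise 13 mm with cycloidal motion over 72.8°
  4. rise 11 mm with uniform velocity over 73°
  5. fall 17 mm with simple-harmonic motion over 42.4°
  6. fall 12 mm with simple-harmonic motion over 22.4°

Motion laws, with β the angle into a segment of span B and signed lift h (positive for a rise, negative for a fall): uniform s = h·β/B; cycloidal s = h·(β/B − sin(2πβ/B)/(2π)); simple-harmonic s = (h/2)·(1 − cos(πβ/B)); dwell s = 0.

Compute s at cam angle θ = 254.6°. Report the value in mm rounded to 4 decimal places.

seg 1 [0°–42.1°] uniform, h=10: full span → s += 10 → s = 10.0000
seg 2 [42.1°–149.4°] dwell: s stays 10.0000
seg 3 [149.4°–222.2°] cycloidal, h=13: full span → s += 13 → s = 23.0000
seg 4 [222.2°–295.2°] uniform, h=11: θ=254.6° here. β=32.4, B=73. 11·32.4/73 = 4.8822 → s = 27.8822

27.8822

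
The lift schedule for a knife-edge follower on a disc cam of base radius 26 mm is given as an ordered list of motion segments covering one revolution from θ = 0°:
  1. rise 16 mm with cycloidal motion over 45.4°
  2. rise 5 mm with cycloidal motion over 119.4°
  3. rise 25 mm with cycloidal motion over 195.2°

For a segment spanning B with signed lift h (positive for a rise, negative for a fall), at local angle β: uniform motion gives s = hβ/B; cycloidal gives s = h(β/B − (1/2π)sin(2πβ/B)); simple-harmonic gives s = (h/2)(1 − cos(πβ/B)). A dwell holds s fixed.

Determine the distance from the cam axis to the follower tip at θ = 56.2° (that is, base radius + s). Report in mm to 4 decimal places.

seg 1 [0°–45.4°] cycloidal, h=16: full span → s += 16 → s = 16.0000
seg 2 [45.4°–164.8°] cycloidal, h=5: θ=56.2° here. β=10.8, B=119.4. 5·(0.0905 − sin(2π·0.0905)/(2π)) = 0.0240 → s = 16.0240
radial distance = base radius + s = 26 + 16.0240 = 42.0240

42.0240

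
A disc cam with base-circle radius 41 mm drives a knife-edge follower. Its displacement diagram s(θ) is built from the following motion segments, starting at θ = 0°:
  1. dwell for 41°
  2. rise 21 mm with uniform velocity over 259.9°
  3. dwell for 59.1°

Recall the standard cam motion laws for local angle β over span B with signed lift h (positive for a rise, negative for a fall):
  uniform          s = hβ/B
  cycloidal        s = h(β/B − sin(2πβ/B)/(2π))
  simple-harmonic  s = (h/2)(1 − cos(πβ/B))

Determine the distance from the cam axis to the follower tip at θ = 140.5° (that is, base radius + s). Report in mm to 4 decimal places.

seg 1 [0°–41°] dwell: s stays 0.0000
seg 2 [41°–300.9°] uniform, h=21: θ=140.5° here. β=99.5, B=259.9. 21·99.5/259.9 = 8.0396 → s = 8.0396
radial distance = base radius + s = 41 + 8.0396 = 49.0396

49.0396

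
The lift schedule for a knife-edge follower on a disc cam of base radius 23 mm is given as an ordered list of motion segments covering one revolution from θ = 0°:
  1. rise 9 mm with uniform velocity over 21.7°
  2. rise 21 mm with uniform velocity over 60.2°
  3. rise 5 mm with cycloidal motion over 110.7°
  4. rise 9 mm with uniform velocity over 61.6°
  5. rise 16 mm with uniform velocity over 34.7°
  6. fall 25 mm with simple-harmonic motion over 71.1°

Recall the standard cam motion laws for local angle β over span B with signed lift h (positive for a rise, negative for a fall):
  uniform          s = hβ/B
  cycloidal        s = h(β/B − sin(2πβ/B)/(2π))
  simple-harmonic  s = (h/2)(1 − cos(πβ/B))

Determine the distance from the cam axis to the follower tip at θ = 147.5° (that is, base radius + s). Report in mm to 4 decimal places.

seg 1 [0°–21.7°] uniform, h=9: full span → s += 9 → s = 9.0000
seg 2 [21.7°–81.9°] uniform, h=21: full span → s += 21 → s = 30.0000
seg 3 [81.9°–192.6°] cycloidal, h=5: θ=147.5° here. β=65.6, B=110.7. 5·(0.5926 − sin(2π·0.5926)/(2π)) = 3.4002 → s = 33.4002
radial distance = base radius + s = 23 + 33.4002 = 56.4002

56.4002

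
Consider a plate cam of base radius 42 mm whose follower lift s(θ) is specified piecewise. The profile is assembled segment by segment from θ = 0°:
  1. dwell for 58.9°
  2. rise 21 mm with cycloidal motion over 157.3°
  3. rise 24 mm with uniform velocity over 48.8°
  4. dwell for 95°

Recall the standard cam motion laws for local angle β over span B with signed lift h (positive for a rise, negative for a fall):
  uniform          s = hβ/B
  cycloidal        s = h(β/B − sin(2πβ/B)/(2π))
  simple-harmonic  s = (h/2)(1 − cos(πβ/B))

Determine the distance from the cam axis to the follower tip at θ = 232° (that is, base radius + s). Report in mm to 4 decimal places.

seg 1 [0°–58.9°] dwell: s stays 0.0000
seg 2 [58.9°–216.2°] cycloidal, h=21: full span → s += 21 → s = 21.0000
seg 3 [216.2°–265°] uniform, h=24: θ=232° here. β=15.8, B=48.8. 24·15.8/48.8 = 7.7705 → s = 28.7705
radial distance = base radius + s = 42 + 28.7705 = 70.7705

70.7705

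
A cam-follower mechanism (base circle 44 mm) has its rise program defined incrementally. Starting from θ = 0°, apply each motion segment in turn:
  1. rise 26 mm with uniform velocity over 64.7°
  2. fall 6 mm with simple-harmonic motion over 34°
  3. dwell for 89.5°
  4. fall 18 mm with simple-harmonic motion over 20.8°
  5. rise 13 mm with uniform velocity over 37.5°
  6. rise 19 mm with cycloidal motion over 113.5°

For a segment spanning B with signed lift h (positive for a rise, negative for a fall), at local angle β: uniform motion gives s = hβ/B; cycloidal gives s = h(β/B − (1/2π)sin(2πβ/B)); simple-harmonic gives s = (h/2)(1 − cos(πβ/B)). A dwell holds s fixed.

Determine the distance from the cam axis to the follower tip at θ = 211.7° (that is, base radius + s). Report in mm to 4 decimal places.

seg 1 [0°–64.7°] uniform, h=26: full span → s += 26 → s = 26.0000
seg 2 [64.7°–98.7°] simple-harmonic, h=-6: full span → s += -6 → s = 20.0000
seg 3 [98.7°–188.2°] dwell: s stays 20.0000
seg 4 [188.2°–209°] simple-harmonic, h=-18: full span → s += -18 → s = 2.0000
seg 5 [209°–246.5°] uniform, h=13: θ=211.7° here. β=2.7, B=37.5. 13·2.7/37.5 = 0.9360 → s = 2.9360
radial distance = base radius + s = 44 + 2.9360 = 46.9360

46.9360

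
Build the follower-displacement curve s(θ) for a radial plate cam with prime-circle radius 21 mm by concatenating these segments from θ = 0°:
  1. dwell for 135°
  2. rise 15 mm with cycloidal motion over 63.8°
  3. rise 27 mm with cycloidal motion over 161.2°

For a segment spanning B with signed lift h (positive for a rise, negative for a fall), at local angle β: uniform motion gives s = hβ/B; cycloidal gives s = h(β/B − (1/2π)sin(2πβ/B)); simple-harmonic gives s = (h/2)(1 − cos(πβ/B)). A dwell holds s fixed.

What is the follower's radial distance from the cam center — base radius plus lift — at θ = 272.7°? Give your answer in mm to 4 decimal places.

seg 1 [0°–135°] dwell: s stays 0.0000
seg 2 [135°–198.8°] cycloidal, h=15: full span → s += 15 → s = 15.0000
seg 3 [198.8°–360°] cycloidal, h=27: θ=272.7° here. β=73.9, B=161.2. 27·(0.4584 − sin(2π·0.4584)/(2π)) = 11.2683 → s = 26.2683
radial distance = base radius + s = 21 + 26.2683 = 47.2683

47.2683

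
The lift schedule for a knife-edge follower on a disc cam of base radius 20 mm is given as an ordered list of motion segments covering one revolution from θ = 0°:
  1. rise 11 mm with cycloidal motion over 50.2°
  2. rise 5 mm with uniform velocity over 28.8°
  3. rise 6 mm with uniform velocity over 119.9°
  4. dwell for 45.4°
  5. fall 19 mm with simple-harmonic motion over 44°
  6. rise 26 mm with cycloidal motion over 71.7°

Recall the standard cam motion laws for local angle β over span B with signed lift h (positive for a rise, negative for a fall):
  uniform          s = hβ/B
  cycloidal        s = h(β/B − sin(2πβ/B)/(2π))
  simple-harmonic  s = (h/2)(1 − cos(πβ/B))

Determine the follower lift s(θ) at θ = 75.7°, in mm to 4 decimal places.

seg 1 [0°–50.2°] cycloidal, h=11: full span → s += 11 → s = 11.0000
seg 2 [50.2°–79°] uniform, h=5: θ=75.7° here. β=25.5, B=28.8. 5·25.5/28.8 = 4.4271 → s = 15.4271

15.4271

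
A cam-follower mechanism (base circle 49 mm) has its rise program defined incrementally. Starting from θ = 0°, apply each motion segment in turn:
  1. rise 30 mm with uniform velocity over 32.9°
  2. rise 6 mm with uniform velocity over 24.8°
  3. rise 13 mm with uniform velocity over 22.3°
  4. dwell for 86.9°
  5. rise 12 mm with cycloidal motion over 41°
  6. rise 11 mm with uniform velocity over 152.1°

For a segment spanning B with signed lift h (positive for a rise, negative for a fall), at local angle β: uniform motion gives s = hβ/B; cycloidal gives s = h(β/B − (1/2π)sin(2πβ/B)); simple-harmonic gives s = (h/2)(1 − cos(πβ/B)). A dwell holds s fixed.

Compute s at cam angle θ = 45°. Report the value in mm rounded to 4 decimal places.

seg 1 [0°–32.9°] uniform, h=30: full span → s += 30 → s = 30.0000
seg 2 [32.9°–57.7°] uniform, h=6: θ=45° here. β=12.1, B=24.8. 6·12.1/24.8 = 2.9274 → s = 32.9274

32.9274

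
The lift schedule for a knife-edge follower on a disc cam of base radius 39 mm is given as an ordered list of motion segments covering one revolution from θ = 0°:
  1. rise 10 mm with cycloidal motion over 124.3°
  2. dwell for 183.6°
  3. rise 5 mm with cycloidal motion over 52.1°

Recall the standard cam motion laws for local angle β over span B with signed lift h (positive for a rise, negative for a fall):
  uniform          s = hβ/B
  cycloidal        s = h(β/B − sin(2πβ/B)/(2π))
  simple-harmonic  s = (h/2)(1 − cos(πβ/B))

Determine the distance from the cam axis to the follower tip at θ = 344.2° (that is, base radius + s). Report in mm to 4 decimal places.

seg 1 [0°–124.3°] cycloidal, h=10: full span → s += 10 → s = 10.0000
seg 2 [124.3°–307.9°] dwell: s stays 10.0000
seg 3 [307.9°–360°] cycloidal, h=5: θ=344.2° here. β=36.3, B=52.1. 5·(0.6967 − sin(2π·0.6967)/(2π)) = 4.2353 → s = 14.2353
radial distance = base radius + s = 39 + 14.2353 = 53.2353

53.2353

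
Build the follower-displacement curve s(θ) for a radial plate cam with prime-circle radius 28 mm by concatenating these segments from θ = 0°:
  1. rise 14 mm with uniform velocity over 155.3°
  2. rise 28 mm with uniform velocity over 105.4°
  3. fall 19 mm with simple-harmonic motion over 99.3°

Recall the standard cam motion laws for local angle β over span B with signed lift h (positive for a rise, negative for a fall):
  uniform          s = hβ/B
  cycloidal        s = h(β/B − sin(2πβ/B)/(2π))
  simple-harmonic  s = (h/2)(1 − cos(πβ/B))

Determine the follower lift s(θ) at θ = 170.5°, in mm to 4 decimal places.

seg 1 [0°–155.3°] uniform, h=14: full span → s += 14 → s = 14.0000
seg 2 [155.3°–260.7°] uniform, h=28: θ=170.5° here. β=15.2, B=105.4. 28·15.2/105.4 = 4.0380 → s = 18.0380

18.0380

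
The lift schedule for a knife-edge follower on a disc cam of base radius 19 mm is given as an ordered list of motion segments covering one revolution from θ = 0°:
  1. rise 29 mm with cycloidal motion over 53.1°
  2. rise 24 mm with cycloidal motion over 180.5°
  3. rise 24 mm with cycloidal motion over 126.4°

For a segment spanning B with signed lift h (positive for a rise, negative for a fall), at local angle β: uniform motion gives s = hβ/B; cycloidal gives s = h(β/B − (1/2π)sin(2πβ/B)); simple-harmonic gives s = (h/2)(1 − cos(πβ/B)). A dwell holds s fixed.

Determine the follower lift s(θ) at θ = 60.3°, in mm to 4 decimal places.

seg 1 [0°–53.1°] cycloidal, h=29: full span → s += 29 → s = 29.0000
seg 2 [53.1°–233.6°] cycloidal, h=24: θ=60.3° here. β=7.2, B=180.5. 24·(0.0399 − sin(2π·0.0399)/(2π)) = 0.0100 → s = 29.0100

29.0100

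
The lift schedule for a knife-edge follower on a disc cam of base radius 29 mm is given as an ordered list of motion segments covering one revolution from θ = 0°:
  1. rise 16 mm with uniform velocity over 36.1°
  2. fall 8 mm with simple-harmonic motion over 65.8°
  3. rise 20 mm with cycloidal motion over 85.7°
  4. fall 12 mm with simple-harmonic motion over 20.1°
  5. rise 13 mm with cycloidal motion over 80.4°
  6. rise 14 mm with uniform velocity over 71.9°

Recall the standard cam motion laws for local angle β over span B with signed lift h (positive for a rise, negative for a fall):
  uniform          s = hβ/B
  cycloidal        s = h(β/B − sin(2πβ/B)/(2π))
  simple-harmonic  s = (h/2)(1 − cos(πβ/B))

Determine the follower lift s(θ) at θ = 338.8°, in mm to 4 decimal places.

seg 1 [0°–36.1°] uniform, h=16: full span → s += 16 → s = 16.0000
seg 2 [36.1°–101.9°] simple-harmonic, h=-8: full span → s += -8 → s = 8.0000
seg 3 [101.9°–187.6°] cycloidal, h=20: full span → s += 20 → s = 28.0000
seg 4 [187.6°–207.7°] simple-harmonic, h=-12: full span → s += -12 → s = 16.0000
seg 5 [207.7°–288.1°] cycloidal, h=13: full span → s += 13 → s = 29.0000
seg 6 [288.1°–360°] uniform, h=14: θ=338.8° here. β=50.7, B=71.9. 14·50.7/71.9 = 9.8720 → s = 38.8720

38.8720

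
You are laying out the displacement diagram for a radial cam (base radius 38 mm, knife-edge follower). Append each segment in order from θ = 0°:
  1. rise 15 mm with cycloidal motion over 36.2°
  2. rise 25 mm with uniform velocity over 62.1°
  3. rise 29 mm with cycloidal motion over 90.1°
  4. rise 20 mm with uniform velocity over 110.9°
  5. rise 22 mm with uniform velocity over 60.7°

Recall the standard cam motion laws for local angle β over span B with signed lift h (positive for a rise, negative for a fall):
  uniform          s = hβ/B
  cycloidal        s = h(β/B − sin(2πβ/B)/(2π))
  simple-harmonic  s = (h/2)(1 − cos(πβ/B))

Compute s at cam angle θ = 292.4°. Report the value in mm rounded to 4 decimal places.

seg 1 [0°–36.2°] cycloidal, h=15: full span → s += 15 → s = 15.0000
seg 2 [36.2°–98.3°] uniform, h=25: full span → s += 25 → s = 40.0000
seg 3 [98.3°–188.4°] cycloidal, h=29: full span → s += 29 → s = 69.0000
seg 4 [188.4°–299.3°] uniform, h=20: θ=292.4° here. β=104, B=110.9. 20·104/110.9 = 18.7556 → s = 87.7556

87.7556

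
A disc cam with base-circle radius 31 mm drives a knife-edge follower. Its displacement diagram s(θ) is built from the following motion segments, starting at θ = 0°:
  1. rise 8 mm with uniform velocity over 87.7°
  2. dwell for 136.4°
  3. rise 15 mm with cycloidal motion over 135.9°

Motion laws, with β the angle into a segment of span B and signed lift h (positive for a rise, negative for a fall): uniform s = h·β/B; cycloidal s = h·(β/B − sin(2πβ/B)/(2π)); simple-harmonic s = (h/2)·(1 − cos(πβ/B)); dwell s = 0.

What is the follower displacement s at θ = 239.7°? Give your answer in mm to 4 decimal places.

seg 1 [0°–87.7°] uniform, h=8: full span → s += 8 → s = 8.0000
seg 2 [87.7°–224.1°] dwell: s stays 8.0000
seg 3 [224.1°–360°] cycloidal, h=15: θ=239.7° here. β=15.6, B=135.9. 15·(0.1148 − sin(2π·0.1148)/(2π)) = 0.1454 → s = 8.1454

8.1454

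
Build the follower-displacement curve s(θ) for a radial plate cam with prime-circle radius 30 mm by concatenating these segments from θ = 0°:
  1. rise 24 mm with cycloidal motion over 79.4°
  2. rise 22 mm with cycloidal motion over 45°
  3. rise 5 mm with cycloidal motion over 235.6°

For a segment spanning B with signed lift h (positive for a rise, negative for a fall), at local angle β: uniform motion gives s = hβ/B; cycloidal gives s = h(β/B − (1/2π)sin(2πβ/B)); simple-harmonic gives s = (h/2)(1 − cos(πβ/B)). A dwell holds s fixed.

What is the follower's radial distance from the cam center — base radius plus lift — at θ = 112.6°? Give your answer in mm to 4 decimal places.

seg 1 [0°–79.4°] cycloidal, h=24: full span → s += 24 → s = 24.0000
seg 2 [79.4°–124.4°] cycloidal, h=22: θ=112.6° here. β=33.2, B=45. 22·(0.7378 − sin(2π·0.7378)/(2π)) = 19.7222 → s = 43.7222
radial distance = base radius + s = 30 + 43.7222 = 73.7222

73.7222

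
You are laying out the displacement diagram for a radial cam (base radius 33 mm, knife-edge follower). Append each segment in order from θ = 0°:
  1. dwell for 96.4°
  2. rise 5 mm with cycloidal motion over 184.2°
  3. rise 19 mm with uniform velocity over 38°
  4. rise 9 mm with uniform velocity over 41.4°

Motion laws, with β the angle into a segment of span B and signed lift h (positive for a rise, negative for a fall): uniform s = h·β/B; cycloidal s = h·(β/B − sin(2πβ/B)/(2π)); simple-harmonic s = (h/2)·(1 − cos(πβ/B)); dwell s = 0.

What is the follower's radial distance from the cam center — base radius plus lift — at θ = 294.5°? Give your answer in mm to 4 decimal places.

seg 1 [0°–96.4°] dwell: s stays 0.0000
seg 2 [96.4°–280.6°] cycloidal, h=5: full span → s += 5 → s = 5.0000
seg 3 [280.6°–318.6°] uniform, h=19: θ=294.5° here. β=13.9, B=38. 19·13.9/38 = 6.9500 → s = 11.9500
radial distance = base radius + s = 33 + 11.9500 = 44.9500

44.9500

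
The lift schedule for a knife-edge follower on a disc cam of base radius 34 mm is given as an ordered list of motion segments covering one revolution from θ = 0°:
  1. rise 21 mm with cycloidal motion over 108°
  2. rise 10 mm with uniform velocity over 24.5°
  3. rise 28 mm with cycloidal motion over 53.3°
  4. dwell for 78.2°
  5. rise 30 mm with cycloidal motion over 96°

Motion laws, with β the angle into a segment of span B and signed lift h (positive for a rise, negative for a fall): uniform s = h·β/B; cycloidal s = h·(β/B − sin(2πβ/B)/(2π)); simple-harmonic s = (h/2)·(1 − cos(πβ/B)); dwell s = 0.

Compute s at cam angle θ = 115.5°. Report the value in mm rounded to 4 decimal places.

seg 1 [0°–108°] cycloidal, h=21: full span → s += 21 → s = 21.0000
seg 2 [108°–132.5°] uniform, h=10: θ=115.5° here. β=7.5, B=24.5. 10·7.5/24.5 = 3.0612 → s = 24.0612

24.0612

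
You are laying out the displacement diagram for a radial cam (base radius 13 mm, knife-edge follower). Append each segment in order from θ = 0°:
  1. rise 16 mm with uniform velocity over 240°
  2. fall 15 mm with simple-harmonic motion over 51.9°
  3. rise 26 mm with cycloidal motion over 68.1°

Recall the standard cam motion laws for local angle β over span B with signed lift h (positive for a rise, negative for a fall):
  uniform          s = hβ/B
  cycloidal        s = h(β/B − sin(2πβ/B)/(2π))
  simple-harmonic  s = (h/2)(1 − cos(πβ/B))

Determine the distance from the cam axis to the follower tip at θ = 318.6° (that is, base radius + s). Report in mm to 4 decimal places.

seg 1 [0°–240°] uniform, h=16: full span → s += 16 → s = 16.0000
seg 2 [240°–291.9°] simple-harmonic, h=-15: full span → s += -15 → s = 1.0000
seg 3 [291.9°–360°] cycloidal, h=26: θ=318.6° here. β=26.7, B=68.1. 26·(0.3921 − sin(2π·0.3921)/(2π)) = 7.5979 → s = 8.5979
radial distance = base radius + s = 13 + 8.5979 = 21.5979

21.5979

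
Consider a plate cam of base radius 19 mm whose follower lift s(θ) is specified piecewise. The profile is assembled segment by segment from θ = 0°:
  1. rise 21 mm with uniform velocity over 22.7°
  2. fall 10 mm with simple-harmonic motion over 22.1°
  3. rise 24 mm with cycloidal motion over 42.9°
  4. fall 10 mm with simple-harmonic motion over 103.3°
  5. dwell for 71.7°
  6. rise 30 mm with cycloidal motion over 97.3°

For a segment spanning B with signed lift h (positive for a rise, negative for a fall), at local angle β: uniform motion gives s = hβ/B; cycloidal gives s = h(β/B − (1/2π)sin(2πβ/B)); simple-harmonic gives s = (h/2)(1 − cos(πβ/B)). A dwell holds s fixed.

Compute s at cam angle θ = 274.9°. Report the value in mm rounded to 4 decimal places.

seg 1 [0°–22.7°] uniform, h=21: full span → s += 21 → s = 21.0000
seg 2 [22.7°–44.8°] simple-harmonic, h=-10: full span → s += -10 → s = 11.0000
seg 3 [44.8°–87.7°] cycloidal, h=24: full span → s += 24 → s = 35.0000
seg 4 [87.7°–191°] simple-harmonic, h=-10: full span → s += -10 → s = 25.0000
seg 5 [191°–262.7°] dwell: s stays 25.0000
seg 6 [262.7°–360°] cycloidal, h=30: θ=274.9° here. β=12.2, B=97.3. 30·(0.1254 − sin(2π·0.1254)/(2π)) = 0.3772 → s = 25.3772

25.3772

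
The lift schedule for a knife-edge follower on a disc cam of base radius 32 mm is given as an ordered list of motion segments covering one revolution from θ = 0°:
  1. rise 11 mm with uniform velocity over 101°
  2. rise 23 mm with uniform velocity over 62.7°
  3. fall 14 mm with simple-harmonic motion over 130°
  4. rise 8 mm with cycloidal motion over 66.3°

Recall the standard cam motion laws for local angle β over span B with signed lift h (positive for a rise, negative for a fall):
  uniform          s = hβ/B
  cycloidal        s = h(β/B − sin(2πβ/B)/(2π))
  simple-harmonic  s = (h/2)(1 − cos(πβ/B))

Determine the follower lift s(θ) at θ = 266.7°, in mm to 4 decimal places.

seg 1 [0°–101°] uniform, h=11: full span → s += 11 → s = 11.0000
seg 2 [101°–163.7°] uniform, h=23: full span → s += 23 → s = 34.0000
seg 3 [163.7°–293.7°] simple-harmonic, h=-14: θ=266.7° here. β=103, B=130. -14/2·(1 − cos(π·0.7923)) = -12.5620 → s = 21.4380

21.4380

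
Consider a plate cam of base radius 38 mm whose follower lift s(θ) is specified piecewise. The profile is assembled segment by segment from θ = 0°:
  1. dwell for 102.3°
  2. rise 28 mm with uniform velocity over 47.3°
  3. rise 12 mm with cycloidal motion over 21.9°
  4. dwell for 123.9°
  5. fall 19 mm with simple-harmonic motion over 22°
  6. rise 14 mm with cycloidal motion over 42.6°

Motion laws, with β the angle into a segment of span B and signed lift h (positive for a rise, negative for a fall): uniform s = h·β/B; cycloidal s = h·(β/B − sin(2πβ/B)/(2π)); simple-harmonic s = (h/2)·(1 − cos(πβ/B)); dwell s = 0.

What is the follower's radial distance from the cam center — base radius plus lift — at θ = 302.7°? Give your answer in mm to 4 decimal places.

seg 1 [0°–102.3°] dwell: s stays 0.0000
seg 2 [102.3°–149.6°] uniform, h=28: full span → s += 28 → s = 28.0000
seg 3 [149.6°–171.5°] cycloidal, h=12: full span → s += 12 → s = 40.0000
seg 4 [171.5°–295.4°] dwell: s stays 40.0000
seg 5 [295.4°–317.4°] simple-harmonic, h=-19: θ=302.7° here. β=7.3, B=22. -19/2·(1 − cos(π·0.3318)) = -4.7109 → s = 35.2891
radial distance = base radius + s = 38 + 35.2891 = 73.2891

73.2891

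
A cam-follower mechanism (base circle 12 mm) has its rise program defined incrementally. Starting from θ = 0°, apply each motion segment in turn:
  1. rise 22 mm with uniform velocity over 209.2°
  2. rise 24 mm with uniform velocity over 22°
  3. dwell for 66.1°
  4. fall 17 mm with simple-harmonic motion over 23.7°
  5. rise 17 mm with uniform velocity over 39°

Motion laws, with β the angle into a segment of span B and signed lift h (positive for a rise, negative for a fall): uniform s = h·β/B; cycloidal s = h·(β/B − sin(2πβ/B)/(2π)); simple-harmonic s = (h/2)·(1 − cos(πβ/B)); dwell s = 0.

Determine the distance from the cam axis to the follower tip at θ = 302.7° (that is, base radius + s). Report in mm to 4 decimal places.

seg 1 [0°–209.2°] uniform, h=22: full span → s += 22 → s = 22.0000
seg 2 [209.2°–231.2°] uniform, h=24: full span → s += 24 → s = 46.0000
seg 3 [231.2°–297.3°] dwell: s stays 46.0000
seg 4 [297.3°–321°] simple-harmonic, h=-17: θ=302.7° here. β=5.4, B=23.7. -17/2·(1 − cos(π·0.2278)) = -2.0862 → s = 43.9138
radial distance = base radius + s = 12 + 43.9138 = 55.9138

55.9138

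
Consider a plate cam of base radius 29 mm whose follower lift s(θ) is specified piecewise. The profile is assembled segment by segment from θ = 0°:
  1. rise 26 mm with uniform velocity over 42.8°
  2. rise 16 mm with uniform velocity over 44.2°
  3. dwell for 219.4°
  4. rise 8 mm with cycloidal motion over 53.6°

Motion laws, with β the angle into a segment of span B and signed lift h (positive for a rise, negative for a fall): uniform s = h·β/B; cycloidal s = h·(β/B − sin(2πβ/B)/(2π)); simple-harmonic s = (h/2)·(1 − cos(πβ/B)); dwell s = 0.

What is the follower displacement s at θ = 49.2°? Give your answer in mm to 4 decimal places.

seg 1 [0°–42.8°] uniform, h=26: full span → s += 26 → s = 26.0000
seg 2 [42.8°–87°] uniform, h=16: θ=49.2° here. β=6.4, B=44.2. 16·6.4/44.2 = 2.3167 → s = 28.3167

28.3167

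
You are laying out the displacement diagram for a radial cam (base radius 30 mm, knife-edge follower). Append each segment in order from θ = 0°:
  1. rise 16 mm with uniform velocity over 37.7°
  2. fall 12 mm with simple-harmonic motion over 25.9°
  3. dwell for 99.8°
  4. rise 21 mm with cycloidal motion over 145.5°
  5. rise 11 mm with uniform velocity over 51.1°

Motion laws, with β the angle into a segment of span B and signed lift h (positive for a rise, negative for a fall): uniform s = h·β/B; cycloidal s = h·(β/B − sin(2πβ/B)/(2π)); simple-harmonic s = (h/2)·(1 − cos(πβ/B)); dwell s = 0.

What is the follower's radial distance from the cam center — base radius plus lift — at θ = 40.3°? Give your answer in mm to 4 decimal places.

seg 1 [0°–37.7°] uniform, h=16: full span → s += 16 → s = 16.0000
seg 2 [37.7°–63.6°] simple-harmonic, h=-12: θ=40.3° here. β=2.6, B=25.9. -12/2·(1 − cos(π·0.1004)) = -0.2959 → s = 15.7041
radial distance = base radius + s = 30 + 15.7041 = 45.7041

45.7041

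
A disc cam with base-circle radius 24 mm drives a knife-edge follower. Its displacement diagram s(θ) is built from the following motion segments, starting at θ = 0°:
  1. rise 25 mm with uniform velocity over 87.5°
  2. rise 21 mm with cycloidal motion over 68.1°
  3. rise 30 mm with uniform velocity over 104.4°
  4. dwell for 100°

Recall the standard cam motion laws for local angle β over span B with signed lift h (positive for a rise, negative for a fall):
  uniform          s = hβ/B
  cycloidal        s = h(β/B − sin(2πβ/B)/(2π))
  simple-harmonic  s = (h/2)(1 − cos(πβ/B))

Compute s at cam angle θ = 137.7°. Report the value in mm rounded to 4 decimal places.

seg 1 [0°–87.5°] uniform, h=25: full span → s += 25 → s = 25.0000
seg 2 [87.5°–155.6°] cycloidal, h=21: θ=137.7° here. β=50.2, B=68.1. 21·(0.7372 − sin(2π·0.7372)/(2π)) = 18.8115 → s = 43.8115

43.8115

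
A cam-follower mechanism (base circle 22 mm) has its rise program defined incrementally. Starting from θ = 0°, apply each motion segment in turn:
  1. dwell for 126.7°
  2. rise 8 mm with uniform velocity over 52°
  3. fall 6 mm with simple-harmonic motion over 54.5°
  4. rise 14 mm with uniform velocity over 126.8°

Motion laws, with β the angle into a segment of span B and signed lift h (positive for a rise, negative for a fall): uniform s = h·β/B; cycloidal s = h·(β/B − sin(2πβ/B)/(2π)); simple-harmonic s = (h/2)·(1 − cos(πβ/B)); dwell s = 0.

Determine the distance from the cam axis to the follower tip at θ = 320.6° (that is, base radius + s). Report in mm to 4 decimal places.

seg 1 [0°–126.7°] dwell: s stays 0.0000
seg 2 [126.7°–178.7°] uniform, h=8: full span → s += 8 → s = 8.0000
seg 3 [178.7°–233.2°] simple-harmonic, h=-6: full span → s += -6 → s = 2.0000
seg 4 [233.2°–360°] uniform, h=14: θ=320.6° here. β=87.4, B=126.8. 14·87.4/126.8 = 9.6498 → s = 11.6498
radial distance = base radius + s = 22 + 11.6498 = 33.6498

33.6498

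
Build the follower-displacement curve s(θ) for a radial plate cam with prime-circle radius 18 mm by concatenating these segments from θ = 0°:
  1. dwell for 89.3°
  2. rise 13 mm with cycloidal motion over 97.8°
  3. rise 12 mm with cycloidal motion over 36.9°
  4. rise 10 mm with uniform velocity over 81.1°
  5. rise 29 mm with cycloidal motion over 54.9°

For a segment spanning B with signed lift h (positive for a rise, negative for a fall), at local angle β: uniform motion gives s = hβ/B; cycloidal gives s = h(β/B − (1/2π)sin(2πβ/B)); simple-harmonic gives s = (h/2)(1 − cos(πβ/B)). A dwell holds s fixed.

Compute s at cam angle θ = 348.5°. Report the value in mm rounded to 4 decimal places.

seg 1 [0°–89.3°] dwell: s stays 0.0000
seg 2 [89.3°–187.1°] cycloidal, h=13: full span → s += 13 → s = 13.0000
seg 3 [187.1°–224°] cycloidal, h=12: full span → s += 12 → s = 25.0000
seg 4 [224°–305.1°] uniform, h=10: full span → s += 10 → s = 35.0000
seg 5 [305.1°–360°] cycloidal, h=29: θ=348.5° here. β=43.4, B=54.9. 29·(0.7905 − sin(2π·0.7905)/(2π)) = 27.3920 → s = 62.3920

62.3920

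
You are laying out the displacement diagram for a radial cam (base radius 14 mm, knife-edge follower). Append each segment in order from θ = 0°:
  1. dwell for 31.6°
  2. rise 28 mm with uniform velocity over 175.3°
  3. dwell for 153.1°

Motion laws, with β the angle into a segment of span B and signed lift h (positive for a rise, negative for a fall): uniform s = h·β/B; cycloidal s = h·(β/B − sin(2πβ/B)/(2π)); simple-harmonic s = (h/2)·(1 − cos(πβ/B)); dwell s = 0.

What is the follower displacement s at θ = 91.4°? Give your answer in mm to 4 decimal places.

seg 1 [0°–31.6°] dwell: s stays 0.0000
seg 2 [31.6°–206.9°] uniform, h=28: θ=91.4° here. β=59.8, B=175.3. 28·59.8/175.3 = 9.5516 → s = 9.5516

9.5516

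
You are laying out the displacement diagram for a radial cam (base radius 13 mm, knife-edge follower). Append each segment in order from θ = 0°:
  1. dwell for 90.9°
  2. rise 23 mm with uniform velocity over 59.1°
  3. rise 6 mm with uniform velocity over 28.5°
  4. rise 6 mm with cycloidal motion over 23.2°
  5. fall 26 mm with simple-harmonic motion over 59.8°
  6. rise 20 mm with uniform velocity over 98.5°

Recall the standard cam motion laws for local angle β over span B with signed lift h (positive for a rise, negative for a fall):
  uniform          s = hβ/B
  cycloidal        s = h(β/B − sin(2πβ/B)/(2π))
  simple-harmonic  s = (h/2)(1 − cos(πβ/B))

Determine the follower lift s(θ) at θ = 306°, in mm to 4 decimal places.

seg 1 [0°–90.9°] dwell: s stays 0.0000
seg 2 [90.9°–150°] uniform, h=23: full span → s += 23 → s = 23.0000
seg 3 [150°–178.5°] uniform, h=6: full span → s += 6 → s = 29.0000
seg 4 [178.5°–201.7°] cycloidal, h=6: full span → s += 6 → s = 35.0000
seg 5 [201.7°–261.5°] simple-harmonic, h=-26: full span → s += -26 → s = 9.0000
seg 6 [261.5°–360°] uniform, h=20: θ=306° here. β=44.5, B=98.5. 20·44.5/98.5 = 9.0355 → s = 18.0355

18.0355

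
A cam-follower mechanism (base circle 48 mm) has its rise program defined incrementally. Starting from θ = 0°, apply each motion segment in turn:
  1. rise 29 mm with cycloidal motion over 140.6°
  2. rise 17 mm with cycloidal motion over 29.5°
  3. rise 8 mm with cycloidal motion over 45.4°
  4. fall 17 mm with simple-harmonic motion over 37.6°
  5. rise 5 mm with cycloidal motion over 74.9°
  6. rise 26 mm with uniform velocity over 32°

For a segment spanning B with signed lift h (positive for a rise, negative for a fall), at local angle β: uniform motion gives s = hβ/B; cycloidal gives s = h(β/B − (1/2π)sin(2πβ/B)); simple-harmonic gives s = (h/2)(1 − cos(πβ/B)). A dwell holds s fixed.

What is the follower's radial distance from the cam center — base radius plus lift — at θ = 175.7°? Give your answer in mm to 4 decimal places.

seg 1 [0°–140.6°] cycloidal, h=29: full span → s += 29 → s = 29.0000
seg 2 [140.6°–170.1°] cycloidal, h=17: full span → s += 17 → s = 46.0000
seg 3 [170.1°–215.5°] cycloidal, h=8: θ=175.7° here. β=5.6, B=45.4. 8·(0.1233 − sin(2π·0.1233)/(2π)) = 0.0959 → s = 46.0959
radial distance = base radius + s = 48 + 46.0959 = 94.0959

94.0959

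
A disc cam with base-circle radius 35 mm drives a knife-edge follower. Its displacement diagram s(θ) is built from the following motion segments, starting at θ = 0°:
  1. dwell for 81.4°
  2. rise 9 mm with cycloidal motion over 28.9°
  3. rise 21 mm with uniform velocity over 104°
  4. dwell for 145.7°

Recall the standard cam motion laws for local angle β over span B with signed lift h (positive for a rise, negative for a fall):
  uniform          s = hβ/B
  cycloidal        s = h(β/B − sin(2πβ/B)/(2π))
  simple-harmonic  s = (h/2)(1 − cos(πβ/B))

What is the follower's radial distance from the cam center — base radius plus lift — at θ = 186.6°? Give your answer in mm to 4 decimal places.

seg 1 [0°–81.4°] dwell: s stays 0.0000
seg 2 [81.4°–110.3°] cycloidal, h=9: full span → s += 9 → s = 9.0000
seg 3 [110.3°–214.3°] uniform, h=21: θ=186.6° here. β=76.3, B=104. 21·76.3/104 = 15.4067 → s = 24.4067
radial distance = base radius + s = 35 + 24.4067 = 59.4067

59.4067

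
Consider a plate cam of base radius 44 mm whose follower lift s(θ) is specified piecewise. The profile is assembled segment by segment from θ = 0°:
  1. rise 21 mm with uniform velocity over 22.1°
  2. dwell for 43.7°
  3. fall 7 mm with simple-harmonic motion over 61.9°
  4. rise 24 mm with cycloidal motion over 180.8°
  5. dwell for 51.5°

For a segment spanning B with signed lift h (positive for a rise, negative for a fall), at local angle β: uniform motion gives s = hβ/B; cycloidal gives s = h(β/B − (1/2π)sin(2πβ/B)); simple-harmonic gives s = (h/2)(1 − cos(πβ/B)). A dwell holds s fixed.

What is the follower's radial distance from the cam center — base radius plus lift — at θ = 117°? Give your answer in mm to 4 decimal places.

seg 1 [0°–22.1°] uniform, h=21: full span → s += 21 → s = 21.0000
seg 2 [22.1°–65.8°] dwell: s stays 21.0000
seg 3 [65.8°–127.7°] simple-harmonic, h=-7: θ=117° here. β=51.2, B=61.9. -7/2·(1 − cos(π·0.8271)) = -6.4965 → s = 14.5035
radial distance = base radius + s = 44 + 14.5035 = 58.5035

58.5035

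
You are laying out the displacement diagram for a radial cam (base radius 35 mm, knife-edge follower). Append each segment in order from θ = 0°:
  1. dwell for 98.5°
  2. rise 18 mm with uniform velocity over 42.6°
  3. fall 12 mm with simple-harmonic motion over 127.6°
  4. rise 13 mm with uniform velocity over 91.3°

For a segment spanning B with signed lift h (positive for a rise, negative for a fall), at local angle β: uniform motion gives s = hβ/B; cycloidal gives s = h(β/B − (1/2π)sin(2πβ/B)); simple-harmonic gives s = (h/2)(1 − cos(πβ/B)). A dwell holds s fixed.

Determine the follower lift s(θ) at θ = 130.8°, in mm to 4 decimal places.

seg 1 [0°–98.5°] dwell: s stays 0.0000
seg 2 [98.5°–141.1°] uniform, h=18: θ=130.8° here. β=32.3, B=42.6. 18·32.3/42.6 = 13.6479 → s = 13.6479

13.6479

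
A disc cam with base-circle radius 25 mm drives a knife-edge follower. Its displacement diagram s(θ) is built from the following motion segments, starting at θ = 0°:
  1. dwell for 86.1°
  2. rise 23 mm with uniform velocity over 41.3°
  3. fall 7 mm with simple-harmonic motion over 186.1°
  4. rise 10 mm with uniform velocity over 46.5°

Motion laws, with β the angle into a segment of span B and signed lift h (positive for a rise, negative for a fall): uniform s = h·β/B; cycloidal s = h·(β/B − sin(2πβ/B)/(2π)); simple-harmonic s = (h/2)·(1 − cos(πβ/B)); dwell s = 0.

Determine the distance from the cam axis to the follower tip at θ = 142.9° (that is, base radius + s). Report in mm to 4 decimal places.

seg 1 [0°–86.1°] dwell: s stays 0.0000
seg 2 [86.1°–127.4°] uniform, h=23: full span → s += 23 → s = 23.0000
seg 3 [127.4°–313.5°] simple-harmonic, h=-7: θ=142.9° here. β=15.5, B=186.1. -7/2·(1 − cos(π·0.0833)) = -0.1191 → s = 22.8809
radial distance = base radius + s = 25 + 22.8809 = 47.8809

47.8809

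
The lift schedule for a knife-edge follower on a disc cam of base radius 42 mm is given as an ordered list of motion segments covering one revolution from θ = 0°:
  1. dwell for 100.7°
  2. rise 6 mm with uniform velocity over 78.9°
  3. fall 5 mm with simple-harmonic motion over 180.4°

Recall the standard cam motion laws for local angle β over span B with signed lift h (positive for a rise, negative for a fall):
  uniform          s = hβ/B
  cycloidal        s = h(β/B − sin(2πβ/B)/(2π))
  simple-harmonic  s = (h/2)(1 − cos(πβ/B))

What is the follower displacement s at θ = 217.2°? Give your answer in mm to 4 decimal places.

seg 1 [0°–100.7°] dwell: s stays 0.0000
seg 2 [100.7°–179.6°] uniform, h=6: full span → s += 6 → s = 6.0000
seg 3 [179.6°–360°] simple-harmonic, h=-5: θ=217.2° here. β=37.6, B=180.4. -5/2·(1 − cos(π·0.2084)) = -0.5171 → s = 5.4829

5.4829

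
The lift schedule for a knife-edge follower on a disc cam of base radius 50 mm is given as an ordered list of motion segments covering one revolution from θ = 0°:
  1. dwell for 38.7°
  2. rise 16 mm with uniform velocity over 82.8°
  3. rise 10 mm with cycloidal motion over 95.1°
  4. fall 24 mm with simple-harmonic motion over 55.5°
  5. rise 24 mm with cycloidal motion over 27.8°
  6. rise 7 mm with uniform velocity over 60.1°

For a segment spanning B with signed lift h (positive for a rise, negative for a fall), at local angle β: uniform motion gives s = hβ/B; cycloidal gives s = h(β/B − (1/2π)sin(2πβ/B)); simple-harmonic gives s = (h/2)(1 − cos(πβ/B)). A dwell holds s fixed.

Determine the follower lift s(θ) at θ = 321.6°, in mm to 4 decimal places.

seg 1 [0°–38.7°] dwell: s stays 0.0000
seg 2 [38.7°–121.5°] uniform, h=16: full span → s += 16 → s = 16.0000
seg 3 [121.5°–216.6°] cycloidal, h=10: full span → s += 10 → s = 26.0000
seg 4 [216.6°–272.1°] simple-harmonic, h=-24: full span → s += -24 → s = 2.0000
seg 5 [272.1°–299.9°] cycloidal, h=24: full span → s += 24 → s = 26.0000
seg 6 [299.9°–360°] uniform, h=7: θ=321.6° here. β=21.7, B=60.1. 7·21.7/60.1 = 2.5275 → s = 28.5275

28.5275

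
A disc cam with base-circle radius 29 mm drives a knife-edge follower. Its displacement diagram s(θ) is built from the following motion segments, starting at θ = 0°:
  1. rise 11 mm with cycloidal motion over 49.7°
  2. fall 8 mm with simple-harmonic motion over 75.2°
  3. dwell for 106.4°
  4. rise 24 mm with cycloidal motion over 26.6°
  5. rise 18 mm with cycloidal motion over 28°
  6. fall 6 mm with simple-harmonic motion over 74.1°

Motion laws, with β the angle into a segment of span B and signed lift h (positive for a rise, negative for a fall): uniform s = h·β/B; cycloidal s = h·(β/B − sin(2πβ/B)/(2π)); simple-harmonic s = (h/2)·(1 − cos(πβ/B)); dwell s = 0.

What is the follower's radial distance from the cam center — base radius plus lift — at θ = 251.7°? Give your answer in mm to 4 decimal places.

seg 1 [0°–49.7°] cycloidal, h=11: full span → s += 11 → s = 11.0000
seg 2 [49.7°–124.9°] simple-harmonic, h=-8: full span → s += -8 → s = 3.0000
seg 3 [124.9°–231.3°] dwell: s stays 3.0000
seg 4 [231.3°–257.9°] cycloidal, h=24: θ=251.7° here. β=20.4, B=26.6. 24·(0.7669 − sin(2π·0.7669)/(2π)) = 22.2042 → s = 25.2042
radial distance = base radius + s = 29 + 25.2042 = 54.2042

54.2042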